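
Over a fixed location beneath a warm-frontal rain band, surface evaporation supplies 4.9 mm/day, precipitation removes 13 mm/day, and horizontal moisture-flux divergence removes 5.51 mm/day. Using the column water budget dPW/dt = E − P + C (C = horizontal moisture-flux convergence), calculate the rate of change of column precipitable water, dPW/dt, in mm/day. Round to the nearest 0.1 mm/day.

dPW/dt ≈ -13.6 mm/day

dPW/dt = E − P + C = 4.9 − 13 + (-5.51) = -13.6 mm/day.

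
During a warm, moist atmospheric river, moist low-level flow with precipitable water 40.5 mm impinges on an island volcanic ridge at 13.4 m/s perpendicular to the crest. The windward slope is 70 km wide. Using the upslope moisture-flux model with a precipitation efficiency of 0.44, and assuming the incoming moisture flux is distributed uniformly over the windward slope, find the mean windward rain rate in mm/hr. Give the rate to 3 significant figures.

Incoming column moisture flux per unit ridge length: F = V × PW = 13.4 × 40.5 = 542.7 mm·m/s.
Spread over the 70 km slope with efficiency ε = 0.44: R = ε·F/W = 0.44 × 542.7 / 70000 m = 3.411e-03 mm/s.
R = 3.411e-03 × 3600 = 12.3 mm/hr.

R ≈ 12.3 mm/hr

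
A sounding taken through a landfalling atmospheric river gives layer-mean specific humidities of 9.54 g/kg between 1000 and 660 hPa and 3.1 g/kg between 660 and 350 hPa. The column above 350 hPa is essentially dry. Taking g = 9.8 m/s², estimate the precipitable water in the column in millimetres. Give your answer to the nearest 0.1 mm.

Precipitable water is the column-integrated vapour mass per unit area: PW = (1/g) Σ q̄ Δp, with q in kg/kg and Δp in Pa (1 kg/m² of water = 1 mm).
Layer 1000–660 hPa: Δp = 340 hPa = 34000 Pa, q̄ = 0.00954 kg/kg → 0.00954 × 34000 / 9.8 = 33.10 mm
Layer 660–350 hPa: Δp = 310 hPa = 31000 Pa, q̄ = 0.0031 kg/kg → 0.0031 × 31000 / 9.8 = 9.81 mm
PW = 33.10 + 9.81 = 42.91 ≈ 42.9 mm.

PW ≈ 42.9 mm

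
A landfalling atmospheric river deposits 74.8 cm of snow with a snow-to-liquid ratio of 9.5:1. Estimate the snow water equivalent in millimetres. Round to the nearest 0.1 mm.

SWE ≈ 78.7 mm

SWE = snow depth / ratio = 74.8 cm / 9.5 = 7.874 cm = 78.7 mm.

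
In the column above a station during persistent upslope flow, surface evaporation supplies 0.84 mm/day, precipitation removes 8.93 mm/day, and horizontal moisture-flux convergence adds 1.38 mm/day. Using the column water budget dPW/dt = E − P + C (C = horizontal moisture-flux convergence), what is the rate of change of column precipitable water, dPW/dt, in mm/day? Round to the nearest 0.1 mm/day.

dPW/dt ≈ -6.7 mm/day

dPW/dt = E − P + C = 0.84 − 8.93 + (1.38) = -6.7 mm/day.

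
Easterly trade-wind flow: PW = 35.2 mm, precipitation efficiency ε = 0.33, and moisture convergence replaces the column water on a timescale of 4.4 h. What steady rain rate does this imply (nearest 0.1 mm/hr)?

Each overturning extracts ε × PW = 0.33 × 35.2 = 11.616 mm.
Rate = ε·PW / τ = 11.616 / 4.4 h = 2.6 mm/hr.

R ≈ 2.6 mm/hr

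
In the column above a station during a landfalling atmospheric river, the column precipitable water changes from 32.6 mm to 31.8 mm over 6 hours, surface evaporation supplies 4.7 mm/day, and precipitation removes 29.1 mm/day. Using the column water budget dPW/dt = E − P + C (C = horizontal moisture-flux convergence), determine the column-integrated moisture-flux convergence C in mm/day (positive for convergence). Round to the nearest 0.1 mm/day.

C ≈ 21.2 mm/day

dPW/dt = (31.8 − 32.6) mm / (6/24 day) = -3.200 mm/day.
C = dPW/dt − E + P = (-3.200) − 4.7 + 29.1 = 21.2 mm/day.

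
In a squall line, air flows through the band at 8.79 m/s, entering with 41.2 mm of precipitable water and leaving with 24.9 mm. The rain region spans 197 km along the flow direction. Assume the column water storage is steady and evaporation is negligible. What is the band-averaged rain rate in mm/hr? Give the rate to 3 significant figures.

R ≈ 2.62 mm/hr

Column moisture flux per unit crosswind length is F = V × PW.
Inflow: F_in = 8.79 × 41.2 = 362.148 mm·m/s
Outflow: F_out = 8.79 × 24.9 = 218.871 mm·m/s
Steady-state rate R = (F_in − F_out)/L = (362.148 − 218.871) / 197000 m = 7.273e-04 mm/s.
R = 7.273e-04 × 3600 = 2.62 mm/hr.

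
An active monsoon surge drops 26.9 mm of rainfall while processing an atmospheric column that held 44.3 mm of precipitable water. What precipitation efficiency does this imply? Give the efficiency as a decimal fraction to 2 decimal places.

ε ≈ 0.61

ε = rainfall / PW = 26.9 / 44.3 = 0.61.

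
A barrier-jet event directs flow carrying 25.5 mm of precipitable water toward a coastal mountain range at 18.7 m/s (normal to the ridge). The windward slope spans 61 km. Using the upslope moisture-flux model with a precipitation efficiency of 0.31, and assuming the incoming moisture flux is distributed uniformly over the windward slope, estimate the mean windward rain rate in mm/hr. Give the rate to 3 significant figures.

Incoming column moisture flux per unit ridge length: F = V × PW = 18.7 × 25.5 = 476.85 mm·m/s.
Spread over the 61 km slope with efficiency ε = 0.31: R = ε·F/W = 0.31 × 476.85 / 61000 m = 2.423e-03 mm/s.
R = 2.423e-03 × 3600 = 8.72 mm/hr.

R ≈ 8.72 mm/hr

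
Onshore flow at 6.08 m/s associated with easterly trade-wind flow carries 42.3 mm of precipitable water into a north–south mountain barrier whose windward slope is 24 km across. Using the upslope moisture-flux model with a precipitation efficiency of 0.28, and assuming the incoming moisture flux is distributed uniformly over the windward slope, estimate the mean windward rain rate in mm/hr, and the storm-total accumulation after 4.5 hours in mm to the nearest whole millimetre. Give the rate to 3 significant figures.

R ≈ 10.8 mm/hr; total ≈ 49 mm

Incoming column moisture flux per unit ridge length: F = V × PW = 6.08 × 42.3 = 257.184 mm·m/s.
Spread over the 24 km slope with efficiency ε = 0.28: R = ε·F/W = 0.28 × 257.184 / 24000 m = 3.000e-03 mm/s.
R = 3.000e-03 × 3600 = 10.8 mm/hr.
Over 4.5 h: total = 10.8 × 4.5 = 48.6 ≈ 49 mm.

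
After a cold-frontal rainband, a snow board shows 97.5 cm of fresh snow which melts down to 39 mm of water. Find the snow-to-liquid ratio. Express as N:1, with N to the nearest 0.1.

Ratio = snow depth / SWE = 975 mm / 39 mm = 25.0, i.e. 25.0:1.

ratio ≈ 25.0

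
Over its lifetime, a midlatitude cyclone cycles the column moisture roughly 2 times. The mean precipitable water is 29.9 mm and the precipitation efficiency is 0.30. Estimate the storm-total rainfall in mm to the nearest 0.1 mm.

Each cycle deposits ε × PW = 0.30 × 29.9 = 8.97 mm.
Over 2 cycles: 2 × 8.97 = 17.9 mm.

rainfall ≈ 17.9 mm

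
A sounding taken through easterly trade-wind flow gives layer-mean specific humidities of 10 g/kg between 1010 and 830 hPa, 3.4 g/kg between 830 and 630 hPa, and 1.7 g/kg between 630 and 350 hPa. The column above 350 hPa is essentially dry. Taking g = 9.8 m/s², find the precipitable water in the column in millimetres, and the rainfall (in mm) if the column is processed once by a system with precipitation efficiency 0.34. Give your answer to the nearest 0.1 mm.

Precipitable water is the column-integrated vapour mass per unit area: PW = (1/g) Σ q̄ Δp, with q in kg/kg and Δp in Pa (1 kg/m² of water = 1 mm).
Layer 1010–830 hPa: Δp = 180 hPa = 18000 Pa, q̄ = 0.01 kg/kg → 0.01 × 18000 / 9.8 = 18.37 mm
Layer 830–630 hPa: Δp = 200 hPa = 20000 Pa, q̄ = 0.0034 kg/kg → 0.0034 × 20000 / 9.8 = 6.94 mm
Layer 630–350 hPa: Δp = 280 hPa = 28000 Pa, q̄ = 0.0017 kg/kg → 0.0017 × 28000 / 9.8 = 4.86 mm
PW = 18.37 + 6.94 + 4.86 = 30.17 ≈ 30.2 mm.
Rainfall = ε × PW = 0.34 × 30.2 = 10.3 mm.

PW ≈ 30.2 mm; rainfall ≈ 10.3 mm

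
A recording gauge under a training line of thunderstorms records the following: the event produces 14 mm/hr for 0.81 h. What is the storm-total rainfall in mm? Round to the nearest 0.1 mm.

Total = Σ Rᵢ Δtᵢ = 14 × 0.81
      = 11.34 = 11.3 mm.

total ≈ 11.3 mm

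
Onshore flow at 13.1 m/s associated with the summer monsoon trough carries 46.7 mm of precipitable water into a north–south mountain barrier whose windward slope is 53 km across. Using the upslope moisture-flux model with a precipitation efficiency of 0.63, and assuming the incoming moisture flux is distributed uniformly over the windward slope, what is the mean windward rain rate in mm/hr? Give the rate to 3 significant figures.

R ≈ 26.2 mm/hr

Incoming column moisture flux per unit ridge length: F = V × PW = 13.1 × 46.7 = 611.77 mm·m/s.
Spread over the 53 km slope with efficiency ε = 0.63: R = ε·F/W = 0.63 × 611.77 / 53000 m = 7.272e-03 mm/s.
R = 7.272e-03 × 3600 = 26.2 mm/hr.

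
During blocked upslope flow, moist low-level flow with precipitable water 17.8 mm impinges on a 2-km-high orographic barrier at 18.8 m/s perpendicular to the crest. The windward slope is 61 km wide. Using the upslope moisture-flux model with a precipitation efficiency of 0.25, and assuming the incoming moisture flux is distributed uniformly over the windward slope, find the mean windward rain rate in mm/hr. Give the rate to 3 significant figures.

Incoming column moisture flux per unit ridge length: F = V × PW = 18.8 × 17.8 = 334.64 mm·m/s.
Spread over the 61 km slope with efficiency ε = 0.25: R = ε·F/W = 0.25 × 334.64 / 61000 m = 1.371e-03 mm/s.
R = 1.371e-03 × 3600 = 4.94 mm/hr.

R ≈ 4.94 mm/hr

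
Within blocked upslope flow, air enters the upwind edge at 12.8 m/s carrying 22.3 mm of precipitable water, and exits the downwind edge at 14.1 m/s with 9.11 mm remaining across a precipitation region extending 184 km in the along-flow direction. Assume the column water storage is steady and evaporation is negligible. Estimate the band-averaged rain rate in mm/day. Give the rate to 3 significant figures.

R ≈ 73.7 mm/day

Column moisture flux per unit crosswind length is F = V × PW.
Inflow: F_in = 12.8 × 22.3 = 285.44 mm·m/s
Outflow: F_out = 14.1 × 9.11 = 128.451 mm·m/s
Steady-state rate R = (F_in − F_out)/L = (285.44 − 128.451) / 184000 m = 8.532e-04 mm/s.
R = 8.532e-04 × 3600 × 24 = 73.7 mm/day.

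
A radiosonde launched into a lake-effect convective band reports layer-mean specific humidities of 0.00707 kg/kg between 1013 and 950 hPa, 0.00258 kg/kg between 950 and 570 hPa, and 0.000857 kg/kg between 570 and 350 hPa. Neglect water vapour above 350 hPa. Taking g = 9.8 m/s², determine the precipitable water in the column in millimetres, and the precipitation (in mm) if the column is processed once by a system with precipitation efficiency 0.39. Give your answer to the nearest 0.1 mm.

PW ≈ 16.5 mm; precipitation ≈ 6.4 mm

Precipitable water is the column-integrated vapour mass per unit area: PW = (1/g) Σ q̄ Δp, with q in kg/kg and Δp in Pa (1 kg/m² of water = 1 mm).
Layer 1013–950 hPa: Δp = 63 hPa = 6300 Pa, q̄ = 0.00707 kg/kg → 0.00707 × 6300 / 9.8 = 4.54 mm
Layer 950–570 hPa: Δp = 380 hPa = 38000 Pa, q̄ = 0.00258 kg/kg → 0.00258 × 38000 / 9.8 = 10.00 mm
Layer 570–350 hPa: Δp = 220 hPa = 22000 Pa, q̄ = 0.000857 kg/kg → 0.000857 × 22000 / 9.8 = 1.92 mm
PW = 4.54 + 10.00 + 1.92 = 16.46 ≈ 16.5 mm.
Precipitation = ε × PW = 0.39 × 16.5 = 6.4 mm.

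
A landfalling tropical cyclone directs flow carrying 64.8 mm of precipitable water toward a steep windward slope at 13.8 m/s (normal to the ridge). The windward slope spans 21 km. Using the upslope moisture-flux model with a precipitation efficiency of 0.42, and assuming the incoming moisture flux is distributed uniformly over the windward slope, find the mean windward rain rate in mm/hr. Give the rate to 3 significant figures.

Incoming column moisture flux per unit ridge length: F = V × PW = 13.8 × 64.8 = 894.24 mm·m/s.
Spread over the 21 km slope with efficiency ε = 0.42: R = ε·F/W = 0.42 × 894.24 / 21000 m = 1.788e-02 mm/s.
R = 1.788e-02 × 3600 = 64.4 mm/hr.

R ≈ 64.4 mm/hr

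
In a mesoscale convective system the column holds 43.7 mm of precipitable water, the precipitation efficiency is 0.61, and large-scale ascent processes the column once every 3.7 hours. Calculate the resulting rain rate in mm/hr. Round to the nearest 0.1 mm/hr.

R ≈ 7.2 mm/hr

Each overturning extracts ε × PW = 0.61 × 43.7 = 26.657 mm.
Rate = ε·PW / τ = 26.657 / 3.7 h = 7.2 mm/hr.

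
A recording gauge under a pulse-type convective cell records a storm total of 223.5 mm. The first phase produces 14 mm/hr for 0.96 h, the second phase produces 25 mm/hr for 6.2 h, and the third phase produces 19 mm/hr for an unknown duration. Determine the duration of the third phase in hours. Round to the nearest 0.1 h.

duration ≈ 2.9 h

Known phases: 14 × 0.96 + 25 × 6.2 = 13.44 + 155 = 168.44 mm.
Remaining depth = 223.5 − 168.44 = 55.06 mm.
Duration = 55.06 / 19 = 2.9 h.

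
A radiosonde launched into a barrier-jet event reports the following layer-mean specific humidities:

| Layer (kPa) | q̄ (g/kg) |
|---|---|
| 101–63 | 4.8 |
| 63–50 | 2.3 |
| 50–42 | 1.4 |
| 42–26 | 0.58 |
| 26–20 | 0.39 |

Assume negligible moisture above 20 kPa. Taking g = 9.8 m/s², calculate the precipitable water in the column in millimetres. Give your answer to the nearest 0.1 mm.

PW ≈ 24.0 mm

Precipitable water is the column-integrated vapour mass per unit area: PW = (1/g) Σ q̄ Δp, with q in kg/kg and Δp in Pa (1 kg/m² of water = 1 mm).
Layer 101–63 kPa: Δp = 380 hPa = 38000 Pa, q̄ = 0.0048 kg/kg → 0.0048 × 38000 / 9.8 = 18.61 mm
Layer 63–50 kPa: Δp = 130 hPa = 13000 Pa, q̄ = 0.0023 kg/kg → 0.0023 × 13000 / 9.8 = 3.05 mm
Layer 50–42 kPa: Δp = 80 hPa = 8000 Pa, q̄ = 0.0014 kg/kg → 0.0014 × 8000 / 9.8 = 1.14 mm
Layer 42–26 kPa: Δp = 160 hPa = 16000 Pa, q̄ = 0.00058 kg/kg → 0.00058 × 16000 / 9.8 = 0.95 mm
Layer 26–20 kPa: Δp = 60 hPa = 6000 Pa, q̄ = 0.00039 kg/kg → 0.00039 × 6000 / 9.8 = 0.24 mm
PW = 18.61 + 3.05 + 1.14 + 0.95 + 0.24 = 23.99 ≈ 24.0 mm.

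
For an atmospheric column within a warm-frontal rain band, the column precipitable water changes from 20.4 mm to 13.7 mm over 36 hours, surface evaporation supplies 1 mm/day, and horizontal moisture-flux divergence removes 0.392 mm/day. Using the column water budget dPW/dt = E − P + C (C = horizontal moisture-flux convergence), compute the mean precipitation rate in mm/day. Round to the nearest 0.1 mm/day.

P ≈ 5.1 mm/day

dPW/dt = (13.7 − 20.4) mm / (36/24 day) = -4.467 mm/day.
P = E + C − dPW/dt = 1 + (-0.392) − (-4.467) = 5.1 mm/day.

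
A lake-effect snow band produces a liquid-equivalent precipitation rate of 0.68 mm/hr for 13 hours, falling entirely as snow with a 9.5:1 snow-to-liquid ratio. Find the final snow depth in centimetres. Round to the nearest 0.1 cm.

Liquid-equivalent depth = 0.68 × 13 = 8.84 mm.
Snow depth = 8.84 mm × 9.5 = 83.98 mm = 8.4 cm.

snow depth ≈ 8.4 cm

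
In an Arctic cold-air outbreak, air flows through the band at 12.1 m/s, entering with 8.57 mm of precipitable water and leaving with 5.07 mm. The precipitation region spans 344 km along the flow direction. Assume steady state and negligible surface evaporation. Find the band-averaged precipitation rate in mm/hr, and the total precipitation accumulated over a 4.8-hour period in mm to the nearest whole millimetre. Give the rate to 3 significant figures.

R ≈ 0.443 mm/hr; total ≈ 2 mm

Column moisture flux per unit crosswind length is F = V × PW.
Inflow: F_in = 12.1 × 8.57 = 103.697 mm·m/s
Outflow: F_out = 12.1 × 5.07 = 61.347 mm·m/s
Steady-state rate R = (F_in − F_out)/L = (103.697 − 61.347) / 344000 m = 1.231e-04 mm/s.
R = 1.231e-04 × 3600 = 0.443 mm/hr.
Over 4.8 h: total = 0.443 × 4.8 = 2.1264 ≈ 2 mm.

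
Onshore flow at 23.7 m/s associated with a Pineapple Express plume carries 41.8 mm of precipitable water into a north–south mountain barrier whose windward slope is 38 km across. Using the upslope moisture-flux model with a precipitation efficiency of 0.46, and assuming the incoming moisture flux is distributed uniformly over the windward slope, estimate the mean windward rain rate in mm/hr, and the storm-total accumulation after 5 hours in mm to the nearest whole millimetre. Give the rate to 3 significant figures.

Incoming column moisture flux per unit ridge length: F = V × PW = 23.7 × 41.8 = 990.66 mm·m/s.
Spread over the 38 km slope with efficiency ε = 0.46: R = ε·F/W = 0.46 × 990.66 / 38000 m = 1.199e-02 mm/s.
R = 1.199e-02 × 3600 = 43.2 mm/hr.
Over 5 h: total = 43.2 × 5 = 216 mm.

R ≈ 43.2 mm/hr; total ≈ 216 mm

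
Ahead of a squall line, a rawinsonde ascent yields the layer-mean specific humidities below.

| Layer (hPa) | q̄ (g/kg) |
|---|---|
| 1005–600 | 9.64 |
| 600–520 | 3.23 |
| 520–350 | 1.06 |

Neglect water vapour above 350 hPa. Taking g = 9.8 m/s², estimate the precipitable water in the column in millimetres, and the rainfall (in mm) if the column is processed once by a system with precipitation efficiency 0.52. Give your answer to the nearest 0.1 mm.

PW ≈ 44.3 mm; rainfall ≈ 23.0 mm

Precipitable water is the column-integrated vapour mass per unit area: PW = (1/g) Σ q̄ Δp, with q in kg/kg and Δp in Pa (1 kg/m² of water = 1 mm).
Layer 1005–600 hPa: Δp = 405 hPa = 40500 Pa, q̄ = 0.00964 kg/kg → 0.00964 × 40500 / 9.8 = 39.84 mm
Layer 600–520 hPa: Δp = 80 hPa = 8000 Pa, q̄ = 0.00323 kg/kg → 0.00323 × 8000 / 9.8 = 2.64 mm
Layer 520–350 hPa: Δp = 170 hPa = 17000 Pa, q̄ = 0.00106 kg/kg → 0.00106 × 17000 / 9.8 = 1.84 mm
PW = 39.84 + 2.64 + 1.84 = 44.32 ≈ 44.3 mm.
Rainfall = ε × PW = 0.52 × 44.3 = 23.0 mm.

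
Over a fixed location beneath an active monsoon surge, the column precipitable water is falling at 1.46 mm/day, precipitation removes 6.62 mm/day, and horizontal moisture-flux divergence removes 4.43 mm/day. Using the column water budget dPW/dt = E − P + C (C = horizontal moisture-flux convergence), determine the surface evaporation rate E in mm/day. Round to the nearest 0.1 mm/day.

dPW/dt = -1.46 mm/day.
E = dPW/dt + P − C = (-1.46) + 6.62 − (-4.43) = 9.6 mm/day.

E ≈ 9.6 mm/day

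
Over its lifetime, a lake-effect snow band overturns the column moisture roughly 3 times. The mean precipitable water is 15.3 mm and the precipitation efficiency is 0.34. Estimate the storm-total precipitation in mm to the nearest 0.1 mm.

Each cycle deposits ε × PW = 0.34 × 15.3 = 5.202 mm.
Over 3 cycles: 3 × 5.202 = 15.6 mm.

precipitation ≈ 15.6 mm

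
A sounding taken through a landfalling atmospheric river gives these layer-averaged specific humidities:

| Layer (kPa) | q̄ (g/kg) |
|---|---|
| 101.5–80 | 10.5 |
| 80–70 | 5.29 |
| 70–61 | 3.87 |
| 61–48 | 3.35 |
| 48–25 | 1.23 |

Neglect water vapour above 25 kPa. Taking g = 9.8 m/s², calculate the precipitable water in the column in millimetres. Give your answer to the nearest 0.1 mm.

Precipitable water is the column-integrated vapour mass per unit area: PW = (1/g) Σ q̄ Δp, with q in kg/kg and Δp in Pa (1 kg/m² of water = 1 mm).
Layer 101.5–80 kPa: Δp = 215 hPa = 21500 Pa, q̄ = 0.0105 kg/kg → 0.0105 × 21500 / 9.8 = 23.04 mm
Layer 80–70 kPa: Δp = 100 hPa = 10000 Pa, q̄ = 0.00529 kg/kg → 0.00529 × 10000 / 9.8 = 5.40 mm
Layer 70–61 kPa: Δp = 90 hPa = 9000 Pa, q̄ = 0.00387 kg/kg → 0.00387 × 9000 / 9.8 = 3.55 mm
Layer 61–48 kPa: Δp = 130 hPa = 13000 Pa, q̄ = 0.00335 kg/kg → 0.00335 × 13000 / 9.8 = 4.44 mm
Layer 48–25 kPa: Δp = 230 hPa = 23000 Pa, q̄ = 0.00123 kg/kg → 0.00123 × 23000 / 9.8 = 2.89 mm
PW = 23.04 + 5.40 + 3.55 + 4.44 + 2.89 = 39.32 ≈ 39.3 mm.

PW ≈ 39.3 mm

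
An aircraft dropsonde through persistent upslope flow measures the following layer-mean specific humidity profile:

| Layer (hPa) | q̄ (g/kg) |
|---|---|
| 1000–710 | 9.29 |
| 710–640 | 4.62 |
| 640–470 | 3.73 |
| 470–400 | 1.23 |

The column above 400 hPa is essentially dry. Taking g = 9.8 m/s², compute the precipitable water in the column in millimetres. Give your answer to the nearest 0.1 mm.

PW ≈ 38.1 mm

Precipitable water is the column-integrated vapour mass per unit area: PW = (1/g) Σ q̄ Δp, with q in kg/kg and Δp in Pa (1 kg/m² of water = 1 mm).
Layer 1000–710 hPa: Δp = 290 hPa = 29000 Pa, q̄ = 0.00929 kg/kg → 0.00929 × 29000 / 9.8 = 27.49 mm
Layer 710–640 hPa: Δp = 70 hPa = 7000 Pa, q̄ = 0.00462 kg/kg → 0.00462 × 7000 / 9.8 = 3.30 mm
Layer 640–470 hPa: Δp = 170 hPa = 17000 Pa, q̄ = 0.00373 kg/kg → 0.00373 × 17000 / 9.8 = 6.47 mm
Layer 470–400 hPa: Δp = 70 hPa = 7000 Pa, q̄ = 0.00123 kg/kg → 0.00123 × 7000 / 9.8 = 0.88 mm
PW = 27.49 + 3.30 + 6.47 + 0.88 = 38.14 ≈ 38.1 mm.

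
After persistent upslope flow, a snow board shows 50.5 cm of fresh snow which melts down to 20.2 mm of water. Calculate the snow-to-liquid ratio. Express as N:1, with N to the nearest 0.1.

ratio ≈ 25.0

Ratio = snow depth / SWE = 505 mm / 20.2 mm = 25.0, i.e. 25.0:1.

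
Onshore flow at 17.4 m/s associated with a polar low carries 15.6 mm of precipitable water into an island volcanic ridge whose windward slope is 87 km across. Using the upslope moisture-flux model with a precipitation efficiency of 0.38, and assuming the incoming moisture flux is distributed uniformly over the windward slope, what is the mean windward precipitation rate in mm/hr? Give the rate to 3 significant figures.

Incoming column moisture flux per unit ridge length: F = V × PW = 17.4 × 15.6 = 271.44 mm·m/s.
Spread over the 87 km slope with efficiency ε = 0.38: R = ε·F/W = 0.38 × 271.44 / 87000 m = 1.186e-03 mm/s.
R = 1.186e-03 × 3600 = 4.27 mm/hr.

R ≈ 4.27 mm/hr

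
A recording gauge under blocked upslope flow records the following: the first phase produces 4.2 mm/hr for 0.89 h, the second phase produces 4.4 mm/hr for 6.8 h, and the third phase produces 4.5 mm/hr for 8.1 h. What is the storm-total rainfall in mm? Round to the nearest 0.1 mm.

Total = Σ Rᵢ Δtᵢ = 4.2 × 0.89 + 4.4 × 6.8 + 4.5 × 8.1
      = 3.738 + 29.92 + 36.45 = 70.1 mm.

total ≈ 70.1 mm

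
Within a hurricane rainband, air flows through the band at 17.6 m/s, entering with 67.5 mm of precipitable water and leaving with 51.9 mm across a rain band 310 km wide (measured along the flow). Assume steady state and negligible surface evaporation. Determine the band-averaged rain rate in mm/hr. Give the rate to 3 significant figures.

Column moisture flux per unit crosswind length is F = V × PW.
Inflow: F_in = 17.6 × 67.5 = 1188 mm·m/s
Outflow: F_out = 17.6 × 51.9 = 913.44 mm·m/s
Steady-state rate R = (F_in − F_out)/L = (1188 − 913.44) / 310000 m = 8.857e-04 mm/s.
R = 8.857e-04 × 3600 = 3.19 mm/hr.

R ≈ 3.19 mm/hr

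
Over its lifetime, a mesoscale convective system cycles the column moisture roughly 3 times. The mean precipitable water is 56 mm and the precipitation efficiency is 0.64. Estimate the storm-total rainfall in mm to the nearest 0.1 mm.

Each cycle deposits ε × PW = 0.64 × 56 = 35.84 mm.
Over 3 cycles: 3 × 35.84 = 107.5 mm.

rainfall ≈ 107.5 mm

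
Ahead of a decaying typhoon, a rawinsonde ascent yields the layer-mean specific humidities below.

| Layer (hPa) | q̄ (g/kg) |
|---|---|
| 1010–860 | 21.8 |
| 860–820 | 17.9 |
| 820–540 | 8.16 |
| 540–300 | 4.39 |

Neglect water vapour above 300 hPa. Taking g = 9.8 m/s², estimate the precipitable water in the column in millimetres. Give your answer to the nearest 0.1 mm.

Precipitable water is the column-integrated vapour mass per unit area: PW = (1/g) Σ q̄ Δp, with q in kg/kg and Δp in Pa (1 kg/m² of water = 1 mm).
Layer 1010–860 hPa: Δp = 150 hPa = 15000 Pa, q̄ = 0.0218 kg/kg → 0.0218 × 15000 / 9.8 = 33.37 mm
Layer 860–820 hPa: Δp = 40 hPa = 4000 Pa, q̄ = 0.0179 kg/kg → 0.0179 × 4000 / 9.8 = 7.31 mm
Layer 820–540 hPa: Δp = 280 hPa = 28000 Pa, q̄ = 0.00816 kg/kg → 0.00816 × 28000 / 9.8 = 23.31 mm
Layer 540–300 hPa: Δp = 240 hPa = 24000 Pa, q̄ = 0.00439 kg/kg → 0.00439 × 24000 / 9.8 = 10.75 mm
PW = 33.37 + 7.31 + 23.31 + 10.75 = 74.74 ≈ 74.7 mm.

PW ≈ 74.7 mm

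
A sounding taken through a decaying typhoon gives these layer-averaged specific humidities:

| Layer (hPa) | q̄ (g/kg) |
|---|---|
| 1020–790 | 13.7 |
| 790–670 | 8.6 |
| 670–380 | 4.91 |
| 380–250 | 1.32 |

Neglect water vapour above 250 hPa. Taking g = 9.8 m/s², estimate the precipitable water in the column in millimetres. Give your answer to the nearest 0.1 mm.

Precipitable water is the column-integrated vapour mass per unit area: PW = (1/g) Σ q̄ Δp, with q in kg/kg and Δp in Pa (1 kg/m² of water = 1 mm).
Layer 1020–790 hPa: Δp = 230 hPa = 23000 Pa, q̄ = 0.0137 kg/kg → 0.0137 × 23000 / 9.8 = 32.15 mm
Layer 790–670 hPa: Δp = 120 hPa = 12000 Pa, q̄ = 0.0086 kg/kg → 0.0086 × 12000 / 9.8 = 10.53 mm
Layer 670–380 hPa: Δp = 290 hPa = 29000 Pa, q̄ = 0.00491 kg/kg → 0.00491 × 29000 / 9.8 = 14.53 mm
Layer 380–250 hPa: Δp = 130 hPa = 13000 Pa, q̄ = 0.00132 kg/kg → 0.00132 × 13000 / 9.8 = 1.75 mm
PW = 32.15 + 10.53 + 14.53 + 1.75 = 58.96 ≈ 59.0 mm.

PW ≈ 59.0 mm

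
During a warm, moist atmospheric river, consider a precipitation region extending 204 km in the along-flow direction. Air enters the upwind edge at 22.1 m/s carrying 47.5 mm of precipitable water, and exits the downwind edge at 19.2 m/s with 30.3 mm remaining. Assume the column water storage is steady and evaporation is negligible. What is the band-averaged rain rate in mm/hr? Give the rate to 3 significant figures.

Column moisture flux per unit crosswind length is F = V × PW.
Inflow: F_in = 22.1 × 47.5 = 1049.75 mm·m/s
Outflow: F_out = 19.2 × 30.3 = 581.76 mm·m/s
Steady-state rate R = (F_in − F_out)/L = (1049.75 − 581.76) / 204000 m = 2.294e-03 mm/s.
R = 2.294e-03 × 3600 = 8.26 mm/hr.

R ≈ 8.26 mm/hr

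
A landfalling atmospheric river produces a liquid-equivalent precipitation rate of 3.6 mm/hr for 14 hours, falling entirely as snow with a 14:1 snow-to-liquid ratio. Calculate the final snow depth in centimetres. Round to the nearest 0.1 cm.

snow depth ≈ 70.6 cm

Liquid-equivalent depth = 3.6 × 14 = 50.4 mm.
Snow depth = 50.4 mm × 14 = 705.6 mm = 70.6 cm.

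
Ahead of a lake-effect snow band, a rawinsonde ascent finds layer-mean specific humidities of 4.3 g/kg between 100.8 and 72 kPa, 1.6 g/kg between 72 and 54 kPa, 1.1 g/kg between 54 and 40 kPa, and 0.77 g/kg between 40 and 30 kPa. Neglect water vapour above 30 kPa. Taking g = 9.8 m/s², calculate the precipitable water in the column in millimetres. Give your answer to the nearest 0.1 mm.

PW ≈ 17.9 mm

Precipitable water is the column-integrated vapour mass per unit area: PW = (1/g) Σ q̄ Δp, with q in kg/kg and Δp in Pa (1 kg/m² of water = 1 mm).
Layer 100.8–72 kPa: Δp = 288 hPa = 28800 Pa, q̄ = 0.0043 kg/kg → 0.0043 × 28800 / 9.8 = 12.64 mm
Layer 72–54 kPa: Δp = 180 hPa = 18000 Pa, q̄ = 0.0016 kg/kg → 0.0016 × 18000 / 9.8 = 2.94 mm
Layer 54–40 kPa: Δp = 140 hPa = 14000 Pa, q̄ = 0.0011 kg/kg → 0.0011 × 14000 / 9.8 = 1.57 mm
Layer 40–30 kPa: Δp = 100 hPa = 10000 Pa, q̄ = 0.00077 kg/kg → 0.00077 × 10000 / 9.8 = 0.79 mm
PW = 12.64 + 2.94 + 1.57 + 0.79 = 17.94 ≈ 17.9 mm.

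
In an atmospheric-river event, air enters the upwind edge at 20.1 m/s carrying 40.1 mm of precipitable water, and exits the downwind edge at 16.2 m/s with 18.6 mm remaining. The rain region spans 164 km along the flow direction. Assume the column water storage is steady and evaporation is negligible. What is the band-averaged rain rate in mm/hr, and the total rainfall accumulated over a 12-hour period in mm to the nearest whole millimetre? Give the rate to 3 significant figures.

R ≈ 11.1 mm/hr; total ≈ 133 mm

Column moisture flux per unit crosswind length is F = V × PW.
Inflow: F_in = 20.1 × 40.1 = 806.01 mm·m/s
Outflow: F_out = 16.2 × 18.6 = 301.32 mm·m/s
Steady-state rate R = (F_in − F_out)/L = (806.01 − 301.32) / 164000 m = 3.077e-03 mm/s.
R = 3.077e-03 × 3600 = 11.1 mm/hr.
Over 12 h: total = 11.1 × 12 = 133.2 ≈ 133 mm.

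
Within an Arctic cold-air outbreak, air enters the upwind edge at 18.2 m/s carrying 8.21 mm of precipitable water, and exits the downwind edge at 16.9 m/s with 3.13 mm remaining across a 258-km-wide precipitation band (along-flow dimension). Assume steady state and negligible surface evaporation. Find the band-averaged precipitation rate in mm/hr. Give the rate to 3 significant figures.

Column moisture flux per unit crosswind length is F = V × PW.
Inflow: F_in = 18.2 × 8.21 = 149.422 mm·m/s
Outflow: F_out = 16.9 × 3.13 = 52.897 mm·m/s
Steady-state rate R = (F_in − F_out)/L = (149.422 − 52.897) / 258000 m = 3.741e-04 mm/s.
R = 3.741e-04 × 3600 = 1.35 mm/hr.

R ≈ 1.35 mm/hr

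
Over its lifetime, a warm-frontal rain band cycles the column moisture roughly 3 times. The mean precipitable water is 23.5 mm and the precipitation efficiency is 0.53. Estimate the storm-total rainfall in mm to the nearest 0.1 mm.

Each cycle deposits ε × PW = 0.53 × 23.5 = 12.455 mm.
Over 3 cycles: 3 × 12.455 = 37.4 mm.

rainfall ≈ 37.4 mm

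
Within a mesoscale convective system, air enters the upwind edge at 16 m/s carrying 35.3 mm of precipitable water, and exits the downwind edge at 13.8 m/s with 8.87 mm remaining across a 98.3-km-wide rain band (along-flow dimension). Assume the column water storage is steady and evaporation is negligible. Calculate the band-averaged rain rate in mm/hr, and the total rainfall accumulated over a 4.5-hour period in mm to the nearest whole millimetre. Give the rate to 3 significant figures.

Column moisture flux per unit crosswind length is F = V × PW.
Inflow: F_in = 16 × 35.3 = 564.8 mm·m/s
Outflow: F_out = 13.8 × 8.87 = 122.406 mm·m/s
Steady-state rate R = (F_in − F_out)/L = (564.8 − 122.406) / 98300 m = 4.500e-03 mm/s.
R = 4.500e-03 × 3600 = 16.2 mm/hr.
Over 4.5 h: total = 16.2 × 4.5 = 72.9 ≈ 73 mm.

R ≈ 16.2 mm/hr; total ≈ 73 mm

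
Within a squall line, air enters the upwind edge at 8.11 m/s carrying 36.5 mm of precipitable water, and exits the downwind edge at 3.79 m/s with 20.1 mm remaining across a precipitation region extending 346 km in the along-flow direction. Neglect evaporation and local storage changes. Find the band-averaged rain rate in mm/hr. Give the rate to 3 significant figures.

R ≈ 2.29 mm/hr

Column moisture flux per unit crosswind length is F = V × PW.
Inflow: F_in = 8.11 × 36.5 = 296.015 mm·m/s
Outflow: F_out = 3.79 × 20.1 = 76.179 mm·m/s
Steady-state rate R = (F_in − F_out)/L = (296.015 − 76.179) / 346000 m = 6.354e-04 mm/s.
R = 6.354e-04 × 3600 = 2.29 mm/hr.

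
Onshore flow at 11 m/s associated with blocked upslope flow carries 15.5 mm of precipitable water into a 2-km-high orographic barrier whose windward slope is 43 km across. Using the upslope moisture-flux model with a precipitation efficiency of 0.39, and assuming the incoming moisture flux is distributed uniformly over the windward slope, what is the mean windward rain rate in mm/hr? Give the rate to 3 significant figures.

R ≈ 5.57 mm/hr

Incoming column moisture flux per unit ridge length: F = V × PW = 11 × 15.5 = 170.5 mm·m/s.
Spread over the 43 km slope with efficiency ε = 0.39: R = ε·F/W = 0.39 × 170.5 / 43000 m = 1.546e-03 mm/s.
R = 1.546e-03 × 3600 = 5.57 mm/hr.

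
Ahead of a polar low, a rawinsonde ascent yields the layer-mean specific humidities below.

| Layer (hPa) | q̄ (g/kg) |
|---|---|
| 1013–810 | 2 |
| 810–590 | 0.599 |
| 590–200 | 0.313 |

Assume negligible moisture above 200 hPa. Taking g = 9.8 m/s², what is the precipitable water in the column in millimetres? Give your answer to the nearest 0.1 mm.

PW ≈ 6.7 mm

Precipitable water is the column-integrated vapour mass per unit area: PW = (1/g) Σ q̄ Δp, with q in kg/kg and Δp in Pa (1 kg/m² of water = 1 mm).
Layer 1013–810 hPa: Δp = 203 hPa = 20300 Pa, q̄ = 0.002 kg/kg → 0.002 × 20300 / 9.8 = 4.14 mm
Layer 810–590 hPa: Δp = 220 hPa = 22000 Pa, q̄ = 0.000599 kg/kg → 0.000599 × 22000 / 9.8 = 1.34 mm
Layer 590–200 hPa: Δp = 390 hPa = 39000 Pa, q̄ = 0.000313 kg/kg → 0.000313 × 39000 / 9.8 = 1.25 mm
PW = 4.14 + 1.34 + 1.25 = 6.73 ≈ 6.7 mm.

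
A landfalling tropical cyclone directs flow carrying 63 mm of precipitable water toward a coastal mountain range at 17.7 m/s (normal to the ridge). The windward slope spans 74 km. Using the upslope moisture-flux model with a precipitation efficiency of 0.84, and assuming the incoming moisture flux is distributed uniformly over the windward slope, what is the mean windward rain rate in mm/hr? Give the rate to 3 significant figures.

Incoming column moisture flux per unit ridge length: F = V × PW = 17.7 × 63 = 1115.1 mm·m/s.
Spread over the 74 km slope with efficiency ε = 0.84: R = ε·F/W = 0.84 × 1115.1 / 74000 m = 1.266e-02 mm/s.
R = 1.266e-02 × 3600 = 45.6 mm/hr.

R ≈ 45.6 mm/hr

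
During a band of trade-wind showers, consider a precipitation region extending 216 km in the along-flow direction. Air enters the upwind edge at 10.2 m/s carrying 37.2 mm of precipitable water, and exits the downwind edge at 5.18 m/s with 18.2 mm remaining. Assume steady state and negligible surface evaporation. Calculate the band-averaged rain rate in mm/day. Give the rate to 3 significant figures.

Column moisture flux per unit crosswind length is F = V × PW.
Inflow: F_in = 10.2 × 37.2 = 379.44 mm·m/s
Outflow: F_out = 5.18 × 18.2 = 94.276 mm·m/s
Steady-state rate R = (F_in − F_out)/L = (379.44 − 94.276) / 216000 m = 1.320e-03 mm/s.
R = 1.320e-03 × 3600 × 24 = 114 mm/day.

R ≈ 114 mm/day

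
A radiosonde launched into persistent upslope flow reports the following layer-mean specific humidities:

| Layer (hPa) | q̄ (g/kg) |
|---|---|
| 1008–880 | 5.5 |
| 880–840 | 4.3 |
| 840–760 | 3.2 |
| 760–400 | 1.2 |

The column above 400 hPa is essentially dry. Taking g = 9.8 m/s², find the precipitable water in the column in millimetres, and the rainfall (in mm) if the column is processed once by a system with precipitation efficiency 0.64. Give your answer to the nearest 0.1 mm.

PW ≈ 16.0 mm; rainfall ≈ 10.2 mm

Precipitable water is the column-integrated vapour mass per unit area: PW = (1/g) Σ q̄ Δp, with q in kg/kg and Δp in Pa (1 kg/m² of water = 1 mm).
Layer 1008–880 hPa: Δp = 128 hPa = 12800 Pa, q̄ = 0.0055 kg/kg → 0.0055 × 12800 / 9.8 = 7.18 mm
Layer 880–840 hPa: Δp = 40 hPa = 4000 Pa, q̄ = 0.0043 kg/kg → 0.0043 × 4000 / 9.8 = 1.76 mm
Layer 840–760 hPa: Δp = 80 hPa = 8000 Pa, q̄ = 0.0032 kg/kg → 0.0032 × 8000 / 9.8 = 2.61 mm
Layer 760–400 hPa: Δp = 360 hPa = 36000 Pa, q̄ = 0.0012 kg/kg → 0.0012 × 36000 / 9.8 = 4.41 mm
PW = 7.18 + 1.76 + 2.61 + 4.41 = 15.96 ≈ 16.0 mm.
Rainfall = ε × PW = 0.64 × 16.0 = 10.2 mm.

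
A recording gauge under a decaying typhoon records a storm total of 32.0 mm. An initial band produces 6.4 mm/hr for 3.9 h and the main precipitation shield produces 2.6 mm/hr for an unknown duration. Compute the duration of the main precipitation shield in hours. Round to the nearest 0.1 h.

Known phases: 6.4 × 3.9 = 24.96 mm.
Remaining depth = 32.0 − 24.96 = 7.04 mm.
Duration = 7.04 / 2.6 = 2.7 h.

duration ≈ 2.7 h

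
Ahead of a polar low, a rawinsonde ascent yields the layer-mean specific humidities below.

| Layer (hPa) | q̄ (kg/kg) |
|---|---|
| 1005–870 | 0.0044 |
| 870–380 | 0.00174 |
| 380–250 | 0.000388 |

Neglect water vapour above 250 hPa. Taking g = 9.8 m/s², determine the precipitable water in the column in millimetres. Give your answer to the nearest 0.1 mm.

Precipitable water is the column-integrated vapour mass per unit area: PW = (1/g) Σ q̄ Δp, with q in kg/kg and Δp in Pa (1 kg/m² of water = 1 mm).
Layer 1005–870 hPa: Δp = 135 hPa = 13500 Pa, q̄ = 0.0044 kg/kg → 0.0044 × 13500 / 9.8 = 6.06 mm
Layer 870–380 hPa: Δp = 490 hPa = 49000 Pa, q̄ = 0.00174 kg/kg → 0.00174 × 49000 / 9.8 = 8.70 mm
Layer 380–250 hPa: Δp = 130 hPa = 13000 Pa, q̄ = 0.000388 kg/kg → 0.000388 × 13000 / 9.8 = 0.51 mm
PW = 6.06 + 8.70 + 0.51 = 15.27 ≈ 15.3 mm.

PW ≈ 15.3 mm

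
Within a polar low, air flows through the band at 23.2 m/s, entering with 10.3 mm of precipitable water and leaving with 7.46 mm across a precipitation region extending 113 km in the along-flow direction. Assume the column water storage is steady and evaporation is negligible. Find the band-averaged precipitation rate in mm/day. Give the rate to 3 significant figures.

Column moisture flux per unit crosswind length is F = V × PW.
Inflow: F_in = 23.2 × 10.3 = 238.96 mm·m/s
Outflow: F_out = 23.2 × 7.46 = 173.072 mm·m/s
Steady-state rate R = (F_in − F_out)/L = (238.96 − 173.072) / 113000 m = 5.831e-04 mm/s.
R = 5.831e-04 × 3600 × 24 = 50.4 mm/day.

R ≈ 50.4 mm/day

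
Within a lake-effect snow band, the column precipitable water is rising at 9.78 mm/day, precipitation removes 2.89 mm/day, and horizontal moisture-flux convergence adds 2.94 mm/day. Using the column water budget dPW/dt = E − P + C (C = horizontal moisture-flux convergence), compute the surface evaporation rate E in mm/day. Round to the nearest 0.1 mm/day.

dPW/dt = +9.78 mm/day.
E = dPW/dt + P − C = (+9.78) + 2.89 − (2.94) = 9.7 mm/day.

E ≈ 9.7 mm/day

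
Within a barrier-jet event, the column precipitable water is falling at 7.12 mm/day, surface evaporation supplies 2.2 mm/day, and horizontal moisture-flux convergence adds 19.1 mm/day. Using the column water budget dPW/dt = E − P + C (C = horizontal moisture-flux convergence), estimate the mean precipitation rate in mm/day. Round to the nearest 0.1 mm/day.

dPW/dt = -7.12 mm/day.
P = E + C − dPW/dt = 2.2 + (19.1) − (-7.12) = 28.4 mm/day.

P ≈ 28.4 mm/day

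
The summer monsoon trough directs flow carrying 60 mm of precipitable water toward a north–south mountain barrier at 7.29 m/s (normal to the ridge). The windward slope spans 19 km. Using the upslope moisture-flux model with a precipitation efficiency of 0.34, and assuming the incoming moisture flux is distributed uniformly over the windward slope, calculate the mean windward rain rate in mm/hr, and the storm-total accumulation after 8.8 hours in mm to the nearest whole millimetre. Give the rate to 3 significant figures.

Incoming column moisture flux per unit ridge length: F = V × PW = 7.29 × 60 = 437.4 mm·m/s.
Spread over the 19 km slope with efficiency ε = 0.34: R = ε·F/W = 0.34 × 437.4 / 19000 m = 7.827e-03 mm/s.
R = 7.827e-03 × 3600 = 28.2 mm/hr.
Over 8.8 h: total = 28.2 × 8.8 = 248.16 ≈ 248 mm.

R ≈ 28.2 mm/hr; total ≈ 248 mm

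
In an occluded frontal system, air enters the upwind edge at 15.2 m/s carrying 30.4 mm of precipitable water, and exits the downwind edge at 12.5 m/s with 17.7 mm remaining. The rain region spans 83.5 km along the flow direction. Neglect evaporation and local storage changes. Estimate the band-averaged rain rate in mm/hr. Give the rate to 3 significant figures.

R ≈ 10.4 mm/hr

Column moisture flux per unit crosswind length is F = V × PW.
Inflow: F_in = 15.2 × 30.4 = 462.08 mm·m/s
Outflow: F_out = 12.5 × 17.7 = 221.25 mm·m/s
Steady-state rate R = (F_in − F_out)/L = (462.08 − 221.25) / 83500 m = 2.884e-03 mm/s.
R = 2.884e-03 × 3600 = 10.4 mm/hr.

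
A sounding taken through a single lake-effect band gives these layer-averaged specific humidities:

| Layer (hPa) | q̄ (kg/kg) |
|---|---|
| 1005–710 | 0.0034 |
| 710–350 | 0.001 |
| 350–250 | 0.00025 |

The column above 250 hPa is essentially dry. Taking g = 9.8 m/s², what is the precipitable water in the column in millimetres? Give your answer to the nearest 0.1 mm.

Precipitable water is the column-integrated vapour mass per unit area: PW = (1/g) Σ q̄ Δp, with q in kg/kg and Δp in Pa (1 kg/m² of water = 1 mm).
Layer 1005–710 hPa: Δp = 295 hPa = 29500 Pa, q̄ = 0.0034 kg/kg → 0.0034 × 29500 / 9.8 = 10.23 mm
Layer 710–350 hPa: Δp = 360 hPa = 36000 Pa, q̄ = 0.001 kg/kg → 0.001 × 36000 / 9.8 = 3.67 mm
Layer 350–250 hPa: Δp = 100 hPa = 10000 Pa, q̄ = 0.00025 kg/kg → 0.00025 × 10000 / 9.8 = 0.26 mm
PW = 10.23 + 3.67 + 0.26 = 14.16 ≈ 14.2 mm.

PW ≈ 14.2 mm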